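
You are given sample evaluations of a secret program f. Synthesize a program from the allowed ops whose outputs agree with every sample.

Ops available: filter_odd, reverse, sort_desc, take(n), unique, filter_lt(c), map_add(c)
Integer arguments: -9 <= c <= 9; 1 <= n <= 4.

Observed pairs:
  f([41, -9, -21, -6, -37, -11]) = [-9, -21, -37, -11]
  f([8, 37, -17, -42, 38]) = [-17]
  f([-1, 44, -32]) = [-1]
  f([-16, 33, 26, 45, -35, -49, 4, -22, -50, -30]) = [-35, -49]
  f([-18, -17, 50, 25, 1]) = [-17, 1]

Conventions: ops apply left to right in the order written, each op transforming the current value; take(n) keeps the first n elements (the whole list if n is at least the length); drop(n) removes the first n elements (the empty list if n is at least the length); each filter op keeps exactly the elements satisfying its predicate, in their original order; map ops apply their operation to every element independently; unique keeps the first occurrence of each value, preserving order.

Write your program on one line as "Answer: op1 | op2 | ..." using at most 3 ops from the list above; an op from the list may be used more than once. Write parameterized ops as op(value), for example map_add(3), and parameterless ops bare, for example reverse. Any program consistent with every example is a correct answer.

filter_lt(2) | filter_odd

Check, running the answer program on each example:
  [41, -9, -21, -6, -37, -11] -> [-9, -21, -6, -37, -11] -> [-9, -21, -37, -11]
  [8, 37, -17, -42, 38] -> [-17, -42] -> [-17]
  [-1, 44, -32] -> [-1, -32] -> [-1]
  [-16, 33, 26, 45, -35, -49, 4, -22, -50, -30] -> [-16, -35, -49, -22, -50, -30] -> [-35, -49]
  [-18, -17, 50, 25, 1] -> [-18, -17, 1] -> [-17, 1]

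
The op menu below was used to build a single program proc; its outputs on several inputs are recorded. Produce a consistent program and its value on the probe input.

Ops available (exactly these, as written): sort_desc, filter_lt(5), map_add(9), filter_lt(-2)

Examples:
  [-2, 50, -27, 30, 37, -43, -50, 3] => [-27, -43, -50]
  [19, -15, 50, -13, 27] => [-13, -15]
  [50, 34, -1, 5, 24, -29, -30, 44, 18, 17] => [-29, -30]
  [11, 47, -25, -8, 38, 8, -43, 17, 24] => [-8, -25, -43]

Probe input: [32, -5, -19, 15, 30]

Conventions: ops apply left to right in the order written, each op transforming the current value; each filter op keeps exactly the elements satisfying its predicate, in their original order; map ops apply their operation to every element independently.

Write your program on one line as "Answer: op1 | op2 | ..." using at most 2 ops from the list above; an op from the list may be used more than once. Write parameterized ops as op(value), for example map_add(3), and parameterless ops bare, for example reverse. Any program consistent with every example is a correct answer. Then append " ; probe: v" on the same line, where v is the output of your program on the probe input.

sort_desc | filter_lt(-2) ; probe: [-5, -19]

Check, running the answer program on each example:
  [-2, 50, -27, 30, 37, -43, -50, 3] -> [50, 37, 30, 3, -2, -27, -43, -50] -> [-27, -43, -50]
  [19, -15, 50, -13, 27] -> [50, 27, 19, -13, -15] -> [-13, -15]
  [50, 34, -1, 5, 24, -29, -30, 44, 18, 17] -> [50, 44, 34, 24, 18, 17, 5, -1, -29, -30] -> [-29, -30]
  [11, 47, -25, -8, 38, 8, -43, 17, 24] -> [47, 38, 24, 17, 11, 8, -8, -25, -43] -> [-8, -25, -43]
  probe: [32, -5, -19, 15, 30] -> [32, 30, 15, -5, -19] -> [-5, -19]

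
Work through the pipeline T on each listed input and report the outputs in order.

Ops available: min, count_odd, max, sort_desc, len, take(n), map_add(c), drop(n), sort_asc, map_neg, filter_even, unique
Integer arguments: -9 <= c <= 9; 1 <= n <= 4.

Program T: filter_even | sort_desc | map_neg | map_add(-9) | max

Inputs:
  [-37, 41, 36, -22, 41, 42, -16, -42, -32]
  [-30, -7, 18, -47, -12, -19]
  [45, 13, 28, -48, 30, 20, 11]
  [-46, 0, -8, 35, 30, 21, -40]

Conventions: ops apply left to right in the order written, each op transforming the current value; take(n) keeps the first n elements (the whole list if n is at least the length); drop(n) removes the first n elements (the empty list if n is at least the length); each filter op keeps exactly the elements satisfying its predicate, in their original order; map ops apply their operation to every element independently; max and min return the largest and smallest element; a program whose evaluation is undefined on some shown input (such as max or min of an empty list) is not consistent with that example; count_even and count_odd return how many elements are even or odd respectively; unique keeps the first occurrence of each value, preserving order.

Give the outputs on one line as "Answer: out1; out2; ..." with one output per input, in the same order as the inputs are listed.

33; 21; 39; 37

Execution, op by op:
  [-37, 41, 36, -22, 41, 42, -16, -42, -32] -> [36, -22, 42, -16, -42, -32] -> [42, 36, -16, -22, -32, -42] -> [-42, -36, 16, 22, 32, 42] -> [-51, -45, 7, 13, 23, 33] -> 33
  [-30, -7, 18, -47, -12, -19] -> [-30, 18, -12] -> [18, -12, -30] -> [-18, 12, 30] -> [-27, 3, 21] -> 21
  [45, 13, 28, -48, 30, 20, 11] -> [28, -48, 30, 20] -> [30, 28, 20, -48] -> [-30, -28, -20, 48] -> [-39, -37, -29, 39] -> 39
  [-46, 0, -8, 35, 30, 21, -40] -> [-46, 0, -8, 30, -40] -> [30, 0, -8, -40, -46] -> [-30, 0, 8, 40, 46] -> [-39, -9, -1, 31, 37] -> 37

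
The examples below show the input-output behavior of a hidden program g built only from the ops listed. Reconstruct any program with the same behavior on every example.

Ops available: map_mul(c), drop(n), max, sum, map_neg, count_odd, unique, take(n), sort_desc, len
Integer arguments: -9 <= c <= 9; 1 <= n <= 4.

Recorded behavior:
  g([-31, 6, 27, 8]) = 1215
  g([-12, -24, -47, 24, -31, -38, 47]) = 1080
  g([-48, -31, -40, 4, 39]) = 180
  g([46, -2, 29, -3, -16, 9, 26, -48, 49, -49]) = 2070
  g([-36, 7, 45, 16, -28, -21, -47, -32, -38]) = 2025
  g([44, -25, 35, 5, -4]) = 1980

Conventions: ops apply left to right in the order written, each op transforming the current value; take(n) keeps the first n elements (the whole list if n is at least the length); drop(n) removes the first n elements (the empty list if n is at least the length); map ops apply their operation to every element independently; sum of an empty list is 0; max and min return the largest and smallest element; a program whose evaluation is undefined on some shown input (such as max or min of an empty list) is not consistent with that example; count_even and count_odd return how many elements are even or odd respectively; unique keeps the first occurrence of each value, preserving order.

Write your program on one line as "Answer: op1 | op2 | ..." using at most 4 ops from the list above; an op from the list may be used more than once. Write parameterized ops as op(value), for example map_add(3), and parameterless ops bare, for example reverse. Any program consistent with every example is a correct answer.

map_mul(-5) | take(4) | map_mul(-9) | max

Check, running the answer program on each example:
  [-31, 6, 27, 8] -> [155, -30, -135, -40] -> [155, -30, -135, -40] -> [-1395, 270, 1215, 360] -> 1215
  [-12, -24, -47, 24, -31, -38, 47] -> [60, 120, 235, -120, 155, 190, -235] -> [60, 120, 235, -120] -> [-540, -1080, -2115, 1080] -> 1080
  [-48, -31, -40, 4, 39] -> [240, 155, 200, -20, -195] -> [240, 155, 200, -20] -> [-2160, -1395, -1800, 180] -> 180
  [46, -2, 29, -3, -16, 9, 26, -48, 49, -49] -> [-230, 10, -145, 15, 80, -45, -130, 240, -245, 245] -> [-230, 10, -145, 15] -> [2070, -90, 1305, -135] -> 2070
  [-36, 7, 45, 16, -28, -21, -47, -32, -38] -> [180, -35, -225, -80, 140, 105, 235, 160, 190] -> [180, -35, -225, -80] -> [-1620, 315, 2025, 720] -> 2025
  [44, -25, 35, 5, -4] -> [-220, 125, -175, -25, 20] -> [-220, 125, -175, -25] -> [1980, -1125, 1575, 225] -> 1980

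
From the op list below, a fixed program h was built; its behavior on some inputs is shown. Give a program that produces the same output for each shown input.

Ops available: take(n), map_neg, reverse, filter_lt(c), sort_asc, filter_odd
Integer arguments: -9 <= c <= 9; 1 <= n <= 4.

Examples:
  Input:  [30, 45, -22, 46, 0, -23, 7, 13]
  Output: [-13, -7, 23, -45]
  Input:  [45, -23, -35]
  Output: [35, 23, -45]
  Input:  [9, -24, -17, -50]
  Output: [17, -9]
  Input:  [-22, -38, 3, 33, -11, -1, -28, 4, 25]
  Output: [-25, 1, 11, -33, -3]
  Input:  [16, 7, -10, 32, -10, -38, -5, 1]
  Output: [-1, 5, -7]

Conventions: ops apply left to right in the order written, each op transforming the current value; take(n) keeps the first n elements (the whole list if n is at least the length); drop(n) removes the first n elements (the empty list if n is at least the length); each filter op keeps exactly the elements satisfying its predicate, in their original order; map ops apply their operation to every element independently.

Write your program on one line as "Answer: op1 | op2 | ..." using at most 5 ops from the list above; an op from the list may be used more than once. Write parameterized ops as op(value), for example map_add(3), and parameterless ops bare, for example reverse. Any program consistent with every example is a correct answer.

map_neg | filter_odd | map_neg | reverse | map_neg

Check, running the answer program on each example:
  [30, 45, -22, 46, 0, -23, 7, 13] -> [-30, -45, 22, -46, 0, 23, -7, -13] -> [-45, 23, -7, -13] -> [45, -23, 7, 13] -> [13, 7, -23, 45] -> [-13, -7, 23, -45]
  [45, -23, -35] -> [-45, 23, 35] -> [-45, 23, 35] -> [45, -23, -35] -> [-35, -23, 45] -> [35, 23, -45]
  [9, -24, -17, -50] -> [-9, 24, 17, 50] -> [-9, 17] -> [9, -17] -> [-17, 9] -> [17, -9]
  [-22, -38, 3, 33, -11, -1, -28, 4, 25] -> [22, 38, -3, -33, 11, 1, 28, -4, -25] -> [-3, -33, 11, 1, -25] -> [3, 33, -11, -1, 25] -> [25, -1, -11, 33, 3] -> [-25, 1, 11, -33, -3]
  [16, 7, -10, 32, -10, -38, -5, 1] -> [-16, -7, 10, -32, 10, 38, 5, -1] -> [-7, 5, -1] -> [7, -5, 1] -> [1, -5, 7] -> [-1, 5, -7]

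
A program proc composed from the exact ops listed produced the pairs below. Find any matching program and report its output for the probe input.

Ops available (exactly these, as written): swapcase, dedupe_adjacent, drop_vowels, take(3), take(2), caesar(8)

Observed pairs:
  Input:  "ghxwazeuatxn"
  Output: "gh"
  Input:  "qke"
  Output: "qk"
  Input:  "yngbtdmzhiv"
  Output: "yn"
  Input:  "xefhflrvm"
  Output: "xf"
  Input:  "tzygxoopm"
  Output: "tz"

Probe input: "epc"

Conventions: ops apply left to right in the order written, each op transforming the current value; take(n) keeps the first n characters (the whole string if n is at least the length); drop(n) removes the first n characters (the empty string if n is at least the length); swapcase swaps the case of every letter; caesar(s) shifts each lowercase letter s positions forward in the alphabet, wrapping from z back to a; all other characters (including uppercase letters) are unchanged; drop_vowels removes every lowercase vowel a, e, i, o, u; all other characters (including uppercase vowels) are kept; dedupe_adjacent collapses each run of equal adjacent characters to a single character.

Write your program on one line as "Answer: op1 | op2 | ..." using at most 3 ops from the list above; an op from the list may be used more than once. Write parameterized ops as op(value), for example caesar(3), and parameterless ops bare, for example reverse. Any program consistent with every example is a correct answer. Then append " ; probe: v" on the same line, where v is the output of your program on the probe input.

take(3) | drop_vowels | take(2) ; probe: "pc"

Check, running the answer program on each example:
  "ghxwazeuatxn" -> "ghx" -> "ghx" -> "gh"
  "qke" -> "qke" -> "qk" -> "qk"
  "yngbtdmzhiv" -> "yng" -> "yng" -> "yn"
  "xefhflrvm" -> "xef" -> "xf" -> "xf"
  "tzygxoopm" -> "tzy" -> "tzy" -> "tz"
  probe: "epc" -> "epc" -> "pc" -> "pc"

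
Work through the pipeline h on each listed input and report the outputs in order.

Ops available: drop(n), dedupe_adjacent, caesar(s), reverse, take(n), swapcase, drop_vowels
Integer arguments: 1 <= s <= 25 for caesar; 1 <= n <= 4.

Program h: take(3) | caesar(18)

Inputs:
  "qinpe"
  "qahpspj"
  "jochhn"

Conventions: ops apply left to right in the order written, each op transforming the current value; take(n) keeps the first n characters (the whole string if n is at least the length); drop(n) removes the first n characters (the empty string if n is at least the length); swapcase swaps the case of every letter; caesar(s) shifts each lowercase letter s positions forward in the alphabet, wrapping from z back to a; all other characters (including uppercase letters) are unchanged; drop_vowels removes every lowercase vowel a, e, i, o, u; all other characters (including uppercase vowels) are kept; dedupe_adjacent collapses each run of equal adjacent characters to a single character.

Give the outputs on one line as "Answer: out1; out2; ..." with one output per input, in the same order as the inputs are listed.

Execution, op by op:
  "qinpe" -> "qin" -> "iaf"
  "qahpspj" -> "qah" -> "isz"
  "jochhn" -> "joc" -> "bgu"

"iaf"; "isz"; "bgu"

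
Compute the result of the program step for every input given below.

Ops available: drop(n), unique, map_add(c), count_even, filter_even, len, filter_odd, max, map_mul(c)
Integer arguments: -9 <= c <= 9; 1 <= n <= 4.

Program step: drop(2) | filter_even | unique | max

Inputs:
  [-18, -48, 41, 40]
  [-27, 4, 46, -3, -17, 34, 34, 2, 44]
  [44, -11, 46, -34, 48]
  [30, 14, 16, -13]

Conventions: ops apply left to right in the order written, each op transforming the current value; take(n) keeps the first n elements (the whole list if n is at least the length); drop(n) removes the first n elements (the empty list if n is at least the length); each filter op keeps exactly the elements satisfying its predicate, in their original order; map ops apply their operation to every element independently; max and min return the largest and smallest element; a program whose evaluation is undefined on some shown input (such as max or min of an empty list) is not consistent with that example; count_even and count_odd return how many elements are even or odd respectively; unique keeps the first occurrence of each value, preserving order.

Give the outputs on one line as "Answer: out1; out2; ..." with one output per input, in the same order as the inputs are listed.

40; 46; 48; 16

Execution, op by op:
  [-18, -48, 41, 40] -> [41, 40] -> [40] -> [40] -> 40
  [-27, 4, 46, -3, -17, 34, 34, 2, 44] -> [46, -3, -17, 34, 34, 2, 44] -> [46, 34, 34, 2, 44] -> [46, 34, 2, 44] -> 46
  [44, -11, 46, -34, 48] -> [46, -34, 48] -> [46, -34, 48] -> [46, -34, 48] -> 48
  [30, 14, 16, -13] -> [16, -13] -> [16] -> [16] -> 16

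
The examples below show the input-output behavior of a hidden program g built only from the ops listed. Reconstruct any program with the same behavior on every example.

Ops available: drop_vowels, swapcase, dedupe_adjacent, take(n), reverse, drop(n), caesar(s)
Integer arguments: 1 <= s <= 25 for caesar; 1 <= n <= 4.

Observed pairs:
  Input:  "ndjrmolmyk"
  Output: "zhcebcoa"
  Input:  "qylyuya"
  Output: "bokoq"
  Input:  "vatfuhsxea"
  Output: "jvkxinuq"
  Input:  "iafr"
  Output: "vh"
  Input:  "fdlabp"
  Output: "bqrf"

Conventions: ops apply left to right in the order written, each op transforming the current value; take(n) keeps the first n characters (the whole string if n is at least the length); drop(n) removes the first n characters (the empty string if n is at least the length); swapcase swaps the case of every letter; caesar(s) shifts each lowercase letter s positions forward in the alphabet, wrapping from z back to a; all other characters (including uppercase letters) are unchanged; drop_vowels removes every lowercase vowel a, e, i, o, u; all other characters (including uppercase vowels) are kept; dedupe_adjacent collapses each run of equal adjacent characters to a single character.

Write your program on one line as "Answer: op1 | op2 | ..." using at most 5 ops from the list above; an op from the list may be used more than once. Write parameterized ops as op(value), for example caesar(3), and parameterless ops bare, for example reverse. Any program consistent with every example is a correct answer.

caesar(24) | caesar(18) | drop(1) | drop(1)

Check, running the answer program on each example:
  "ndjrmolmyk" -> "lbhpkmjkwi" -> "dtzhcebcoa" -> "tzhcebcoa" -> "zhcebcoa"
  "qylyuya" -> "owjwswy" -> "gobokoq" -> "obokoq" -> "bokoq"
  "vatfuhsxea" -> "tyrdsfqvcy" -> "lqjvkxinuq" -> "qjvkxinuq" -> "jvkxinuq"
  "iafr" -> "gydp" -> "yqvh" -> "qvh" -> "vh"
  "fdlabp" -> "dbjyzn" -> "vtbqrf" -> "tbqrf" -> "bqrf"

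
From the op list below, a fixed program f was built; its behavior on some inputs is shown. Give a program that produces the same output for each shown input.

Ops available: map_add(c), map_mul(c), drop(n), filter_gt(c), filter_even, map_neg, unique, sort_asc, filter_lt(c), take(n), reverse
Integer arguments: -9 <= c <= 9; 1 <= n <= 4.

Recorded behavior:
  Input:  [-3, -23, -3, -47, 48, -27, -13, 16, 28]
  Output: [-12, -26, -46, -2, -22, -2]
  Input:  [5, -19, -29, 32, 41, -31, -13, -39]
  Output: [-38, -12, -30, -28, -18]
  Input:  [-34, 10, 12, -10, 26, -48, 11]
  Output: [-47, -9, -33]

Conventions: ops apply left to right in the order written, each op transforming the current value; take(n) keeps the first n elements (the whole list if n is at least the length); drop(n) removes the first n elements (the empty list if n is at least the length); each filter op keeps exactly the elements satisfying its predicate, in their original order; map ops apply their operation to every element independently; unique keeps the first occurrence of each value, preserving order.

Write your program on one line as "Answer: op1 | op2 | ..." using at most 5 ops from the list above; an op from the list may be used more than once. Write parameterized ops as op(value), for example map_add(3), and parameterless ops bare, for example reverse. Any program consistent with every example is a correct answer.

map_add(6) | filter_lt(7) | reverse | map_add(-5)

Check, running the answer program on each example:
  [-3, -23, -3, -47, 48, -27, -13, 16, 28] -> [3, -17, 3, -41, 54, -21, -7, 22, 34] -> [3, -17, 3, -41, -21, -7] -> [-7, -21, -41, 3, -17, 3] -> [-12, -26, -46, -2, -22, -2]
  [5, -19, -29, 32, 41, -31, -13, -39] -> [11, -13, -23, 38, 47, -25, -7, -33] -> [-13, -23, -25, -7, -33] -> [-33, -7, -25, -23, -13] -> [-38, -12, -30, -28, -18]
  [-34, 10, 12, -10, 26, -48, 11] -> [-28, 16, 18, -4, 32, -42, 17] -> [-28, -4, -42] -> [-42, -4, -28] -> [-47, -9, -33]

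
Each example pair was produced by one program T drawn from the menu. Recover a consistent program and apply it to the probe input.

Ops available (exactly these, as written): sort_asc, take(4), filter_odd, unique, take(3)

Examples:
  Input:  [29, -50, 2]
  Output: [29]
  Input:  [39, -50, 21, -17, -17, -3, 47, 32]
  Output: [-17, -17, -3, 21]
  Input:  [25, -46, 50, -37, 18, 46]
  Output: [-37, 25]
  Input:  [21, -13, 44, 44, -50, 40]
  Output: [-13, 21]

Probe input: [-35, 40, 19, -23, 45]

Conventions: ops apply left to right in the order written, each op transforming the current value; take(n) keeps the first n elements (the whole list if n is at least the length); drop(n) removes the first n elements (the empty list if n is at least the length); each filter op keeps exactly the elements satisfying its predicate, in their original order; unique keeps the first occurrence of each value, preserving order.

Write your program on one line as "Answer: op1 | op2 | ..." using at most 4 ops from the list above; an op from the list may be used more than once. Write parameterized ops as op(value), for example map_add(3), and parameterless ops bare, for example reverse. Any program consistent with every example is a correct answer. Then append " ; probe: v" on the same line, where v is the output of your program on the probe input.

filter_odd | sort_asc | take(4) ; probe: [-35, -23, 19, 45]

Check, running the answer program on each example:
  [29, -50, 2] -> [29] -> [29] -> [29]
  [39, -50, 21, -17, -17, -3, 47, 32] -> [39, 21, -17, -17, -3, 47] -> [-17, -17, -3, 21, 39, 47] -> [-17, -17, -3, 21]
  [25, -46, 50, -37, 18, 46] -> [25, -37] -> [-37, 25] -> [-37, 25]
  [21, -13, 44, 44, -50, 40] -> [21, -13] -> [-13, 21] -> [-13, 21]
  probe: [-35, 40, 19, -23, 45] -> [-35, 19, -23, 45] -> [-35, -23, 19, 45] -> [-35, -23, 19, 45]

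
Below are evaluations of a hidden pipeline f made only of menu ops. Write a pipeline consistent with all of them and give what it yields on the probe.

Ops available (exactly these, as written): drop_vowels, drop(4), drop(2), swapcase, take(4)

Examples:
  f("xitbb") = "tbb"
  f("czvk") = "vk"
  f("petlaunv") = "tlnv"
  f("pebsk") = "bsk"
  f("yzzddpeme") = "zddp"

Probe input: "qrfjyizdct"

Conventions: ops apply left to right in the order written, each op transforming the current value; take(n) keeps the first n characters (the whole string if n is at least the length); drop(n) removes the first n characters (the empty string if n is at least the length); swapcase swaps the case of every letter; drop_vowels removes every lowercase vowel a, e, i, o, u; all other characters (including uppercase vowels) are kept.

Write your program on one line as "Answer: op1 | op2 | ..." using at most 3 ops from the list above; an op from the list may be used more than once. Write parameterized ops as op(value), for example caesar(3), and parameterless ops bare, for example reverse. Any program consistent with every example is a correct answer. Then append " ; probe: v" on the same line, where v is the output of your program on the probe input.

drop(2) | drop_vowels | take(4) ; probe: "fjyz"

Check, running the answer program on each example:
  "xitbb" -> "tbb" -> "tbb" -> "tbb"
  "czvk" -> "vk" -> "vk" -> "vk"
  "petlaunv" -> "tlaunv" -> "tlnv" -> "tlnv"
  "pebsk" -> "bsk" -> "bsk" -> "bsk"
  "yzzddpeme" -> "zddpeme" -> "zddpm" -> "zddp"
  probe: "qrfjyizdct" -> "fjyizdct" -> "fjyzdct" -> "fjyz"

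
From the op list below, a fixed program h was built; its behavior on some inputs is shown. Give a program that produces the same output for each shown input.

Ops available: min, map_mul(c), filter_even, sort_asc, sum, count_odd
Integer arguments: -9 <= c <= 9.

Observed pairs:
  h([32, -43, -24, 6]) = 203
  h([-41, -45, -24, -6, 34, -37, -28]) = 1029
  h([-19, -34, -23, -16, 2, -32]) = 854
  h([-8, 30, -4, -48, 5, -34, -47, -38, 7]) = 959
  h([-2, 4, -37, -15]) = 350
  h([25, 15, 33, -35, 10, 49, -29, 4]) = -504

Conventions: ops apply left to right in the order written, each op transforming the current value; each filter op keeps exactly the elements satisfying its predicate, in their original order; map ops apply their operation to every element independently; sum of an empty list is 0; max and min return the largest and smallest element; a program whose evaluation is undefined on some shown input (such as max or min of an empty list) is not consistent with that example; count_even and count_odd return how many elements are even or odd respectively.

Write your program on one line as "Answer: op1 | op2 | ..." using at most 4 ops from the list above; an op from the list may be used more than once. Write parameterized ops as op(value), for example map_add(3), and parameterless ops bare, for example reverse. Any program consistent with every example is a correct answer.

map_mul(-7) | sort_asc | sum

Check, running the answer program on each example:
  [32, -43, -24, 6] -> [-224, 301, 168, -42] -> [-224, -42, 168, 301] -> 203
  [-41, -45, -24, -6, 34, -37, -28] -> [287, 315, 168, 42, -238, 259, 196] -> [-238, 42, 168, 196, 259, 287, 315] -> 1029
  [-19, -34, -23, -16, 2, -32] -> [133, 238, 161, 112, -14, 224] -> [-14, 112, 133, 161, 224, 238] -> 854
  [-8, 30, -4, -48, 5, -34, -47, -38, 7] -> [56, -210, 28, 336, -35, 238, 329, 266, -49] -> [-210, -49, -35, 28, 56, 238, 266, 329, 336] -> 959
  [-2, 4, -37, -15] -> [14, -28, 259, 105] -> [-28, 14, 105, 259] -> 350
  [25, 15, 33, -35, 10, 49, -29, 4] -> [-175, -105, -231, 245, -70, -343, 203, -28] -> [-343, -231, -175, -105, -70, -28, 203, 245] -> -504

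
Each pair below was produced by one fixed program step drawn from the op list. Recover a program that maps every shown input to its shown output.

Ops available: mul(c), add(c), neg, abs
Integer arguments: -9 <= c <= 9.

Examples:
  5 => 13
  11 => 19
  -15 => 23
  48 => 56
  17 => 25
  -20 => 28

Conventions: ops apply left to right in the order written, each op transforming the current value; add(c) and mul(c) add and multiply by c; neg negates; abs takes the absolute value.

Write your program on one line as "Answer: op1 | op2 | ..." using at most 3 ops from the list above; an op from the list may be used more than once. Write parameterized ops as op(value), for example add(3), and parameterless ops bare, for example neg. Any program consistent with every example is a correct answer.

abs | add(5) | add(3)

Check, running the answer program on each example:
  5 -> 5 -> 10 -> 13
  11 -> 11 -> 16 -> 19
  -15 -> 15 -> 20 -> 23
  48 -> 48 -> 53 -> 56
  17 -> 17 -> 22 -> 25
  -20 -> 20 -> 25 -> 28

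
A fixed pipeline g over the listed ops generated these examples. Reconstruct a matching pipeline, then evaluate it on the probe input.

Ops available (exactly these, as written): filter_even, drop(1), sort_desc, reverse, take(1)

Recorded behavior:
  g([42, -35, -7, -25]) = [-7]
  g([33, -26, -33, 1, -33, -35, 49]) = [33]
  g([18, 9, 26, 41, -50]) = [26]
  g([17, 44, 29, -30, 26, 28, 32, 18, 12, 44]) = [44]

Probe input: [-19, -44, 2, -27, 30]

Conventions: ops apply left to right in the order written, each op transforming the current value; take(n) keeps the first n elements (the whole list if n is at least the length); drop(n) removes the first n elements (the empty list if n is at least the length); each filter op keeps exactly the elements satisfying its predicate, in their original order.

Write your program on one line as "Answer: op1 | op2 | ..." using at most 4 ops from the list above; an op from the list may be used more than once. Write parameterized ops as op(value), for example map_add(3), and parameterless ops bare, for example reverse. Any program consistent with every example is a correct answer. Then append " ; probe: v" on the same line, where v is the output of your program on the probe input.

sort_desc | drop(1) | take(1) ; probe: [2]

Check, running the answer program on each example:
  [42, -35, -7, -25] -> [42, -7, -25, -35] -> [-7, -25, -35] -> [-7]
  [33, -26, -33, 1, -33, -35, 49] -> [49, 33, 1, -26, -33, -33, -35] -> [33, 1, -26, -33, -33, -35] -> [33]
  [18, 9, 26, 41, -50] -> [41, 26, 18, 9, -50] -> [26, 18, 9, -50] -> [26]
  [17, 44, 29, -30, 26, 28, 32, 18, 12, 44] -> [44, 44, 32, 29, 28, 26, 18, 17, 12, -30] -> [44, 32, 29, 28, 26, 18, 17, 12, -30] -> [44]
  probe: [-19, -44, 2, -27, 30] -> [30, 2, -19, -27, -44] -> [2, -19, -27, -44] -> [2]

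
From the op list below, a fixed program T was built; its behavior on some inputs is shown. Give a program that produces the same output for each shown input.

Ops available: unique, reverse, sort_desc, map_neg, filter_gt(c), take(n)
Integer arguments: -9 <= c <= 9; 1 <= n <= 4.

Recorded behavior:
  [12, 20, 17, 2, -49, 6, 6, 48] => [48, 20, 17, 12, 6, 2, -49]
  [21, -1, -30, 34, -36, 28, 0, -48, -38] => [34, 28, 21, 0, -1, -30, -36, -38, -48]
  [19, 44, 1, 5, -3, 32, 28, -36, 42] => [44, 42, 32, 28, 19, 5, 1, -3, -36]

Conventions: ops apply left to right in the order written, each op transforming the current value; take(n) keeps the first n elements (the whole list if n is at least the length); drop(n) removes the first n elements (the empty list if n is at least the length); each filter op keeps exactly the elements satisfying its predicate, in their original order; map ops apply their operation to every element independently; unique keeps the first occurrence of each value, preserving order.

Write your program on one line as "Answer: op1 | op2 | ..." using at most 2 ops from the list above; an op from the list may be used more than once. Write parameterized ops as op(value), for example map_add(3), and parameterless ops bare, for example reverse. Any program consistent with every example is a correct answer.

sort_desc | unique

Check, running the answer program on each example:
  [12, 20, 17, 2, -49, 6, 6, 48] -> [48, 20, 17, 12, 6, 6, 2, -49] -> [48, 20, 17, 12, 6, 2, -49]
  [21, -1, -30, 34, -36, 28, 0, -48, -38] -> [34, 28, 21, 0, -1, -30, -36, -38, -48] -> [34, 28, 21, 0, -1, -30, -36, -38, -48]
  [19, 44, 1, 5, -3, 32, 28, -36, 42] -> [44, 42, 32, 28, 19, 5, 1, -3, -36] -> [44, 42, 32, 28, 19, 5, 1, -3, -36]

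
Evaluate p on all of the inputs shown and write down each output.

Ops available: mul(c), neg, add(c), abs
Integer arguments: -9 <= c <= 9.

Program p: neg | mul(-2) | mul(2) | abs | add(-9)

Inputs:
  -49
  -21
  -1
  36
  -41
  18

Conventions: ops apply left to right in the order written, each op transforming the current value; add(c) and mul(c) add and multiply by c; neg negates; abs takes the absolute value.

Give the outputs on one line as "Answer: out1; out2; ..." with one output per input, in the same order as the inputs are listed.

187; 75; -5; 135; 155; 63

Execution, op by op:
  -49 -> 49 -> -98 -> -196 -> 196 -> 187
  -21 -> 21 -> -42 -> -84 -> 84 -> 75
  -1 -> 1 -> -2 -> -4 -> 4 -> -5
  36 -> -36 -> 72 -> 144 -> 144 -> 135
  -41 -> 41 -> -82 -> -164 -> 164 -> 155
  18 -> -18 -> 36 -> 72 -> 72 -> 63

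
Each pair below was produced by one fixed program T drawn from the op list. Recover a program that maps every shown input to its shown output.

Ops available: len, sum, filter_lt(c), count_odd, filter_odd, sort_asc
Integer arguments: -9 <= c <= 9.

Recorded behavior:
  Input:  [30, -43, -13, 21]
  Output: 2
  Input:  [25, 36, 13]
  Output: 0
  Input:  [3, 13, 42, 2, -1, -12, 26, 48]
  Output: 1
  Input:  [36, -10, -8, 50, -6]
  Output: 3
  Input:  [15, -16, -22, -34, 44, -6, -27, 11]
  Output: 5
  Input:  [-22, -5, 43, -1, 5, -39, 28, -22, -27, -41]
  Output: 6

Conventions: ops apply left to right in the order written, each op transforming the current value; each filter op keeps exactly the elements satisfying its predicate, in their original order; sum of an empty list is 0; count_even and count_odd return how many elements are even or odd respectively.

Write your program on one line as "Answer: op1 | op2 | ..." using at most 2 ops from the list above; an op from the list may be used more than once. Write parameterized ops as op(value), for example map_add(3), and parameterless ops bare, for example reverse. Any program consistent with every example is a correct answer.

filter_lt(-1) | len

Check, running the answer program on each example:
  [30, -43, -13, 21] -> [-43, -13] -> 2
  [25, 36, 13] -> [] -> 0
  [3, 13, 42, 2, -1, -12, 26, 48] -> [-12] -> 1
  [36, -10, -8, 50, -6] -> [-10, -8, -6] -> 3
  [15, -16, -22, -34, 44, -6, -27, 11] -> [-16, -22, -34, -6, -27] -> 5
  [-22, -5, 43, -1, 5, -39, 28, -22, -27, -41] -> [-22, -5, -39, -22, -27, -41] -> 6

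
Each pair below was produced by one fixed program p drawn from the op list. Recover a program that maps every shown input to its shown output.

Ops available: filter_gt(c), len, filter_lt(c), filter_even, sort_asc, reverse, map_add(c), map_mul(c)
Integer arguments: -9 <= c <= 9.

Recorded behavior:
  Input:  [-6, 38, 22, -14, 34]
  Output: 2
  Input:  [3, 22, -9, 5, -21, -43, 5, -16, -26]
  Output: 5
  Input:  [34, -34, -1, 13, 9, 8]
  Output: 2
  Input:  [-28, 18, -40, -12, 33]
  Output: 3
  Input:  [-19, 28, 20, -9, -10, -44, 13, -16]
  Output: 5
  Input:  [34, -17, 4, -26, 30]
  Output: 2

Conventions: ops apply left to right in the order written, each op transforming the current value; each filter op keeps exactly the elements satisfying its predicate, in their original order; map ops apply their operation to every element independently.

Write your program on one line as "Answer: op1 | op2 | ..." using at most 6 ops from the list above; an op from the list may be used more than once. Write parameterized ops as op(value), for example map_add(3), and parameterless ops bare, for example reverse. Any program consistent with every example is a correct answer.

reverse | map_mul(-9) | filter_gt(-7) | sort_asc | map_mul(5) | len

Check, running the answer program on each example:
  [-6, 38, 22, -14, 34] -> [34, -14, 22, 38, -6] -> [-306, 126, -198, -342, 54] -> [126, 54] -> [54, 126] -> [270, 630] -> 2
  [3, 22, -9, 5, -21, -43, 5, -16, -26] -> [-26, -16, 5, -43, -21, 5, -9, 22, 3] -> [234, 144, -45, 387, 189, -45, 81, -198, -27] -> [234, 144, 387, 189, 81] -> [81, 144, 189, 234, 387] -> [405, 720, 945, 1170, 1935] -> 5
  [34, -34, -1, 13, 9, 8] -> [8, 9, 13, -1, -34, 34] -> [-72, -81, -117, 9, 306, -306] -> [9, 306] -> [9, 306] -> [45, 1530] -> 2
  [-28, 18, -40, -12, 33] -> [33, -12, -40, 18, -28] -> [-297, 108, 360, -162, 252] -> [108, 360, 252] -> [108, 252, 360] -> [540, 1260, 1800] -> 3
  [-19, 28, 20, -9, -10, -44, 13, -16] -> [-16, 13, -44, -10, -9, 20, 28, -19] -> [144, -117, 396, 90, 81, -180, -252, 171] -> [144, 396, 90, 81, 171] -> [81, 90, 144, 171, 396] -> [405, 450, 720, 855, 1980] -> 5
  [34, -17, 4, -26, 30] -> [30, -26, 4, -17, 34] -> [-270, 234, -36, 153, -306] -> [234, 153] -> [153, 234] -> [765, 1170] -> 2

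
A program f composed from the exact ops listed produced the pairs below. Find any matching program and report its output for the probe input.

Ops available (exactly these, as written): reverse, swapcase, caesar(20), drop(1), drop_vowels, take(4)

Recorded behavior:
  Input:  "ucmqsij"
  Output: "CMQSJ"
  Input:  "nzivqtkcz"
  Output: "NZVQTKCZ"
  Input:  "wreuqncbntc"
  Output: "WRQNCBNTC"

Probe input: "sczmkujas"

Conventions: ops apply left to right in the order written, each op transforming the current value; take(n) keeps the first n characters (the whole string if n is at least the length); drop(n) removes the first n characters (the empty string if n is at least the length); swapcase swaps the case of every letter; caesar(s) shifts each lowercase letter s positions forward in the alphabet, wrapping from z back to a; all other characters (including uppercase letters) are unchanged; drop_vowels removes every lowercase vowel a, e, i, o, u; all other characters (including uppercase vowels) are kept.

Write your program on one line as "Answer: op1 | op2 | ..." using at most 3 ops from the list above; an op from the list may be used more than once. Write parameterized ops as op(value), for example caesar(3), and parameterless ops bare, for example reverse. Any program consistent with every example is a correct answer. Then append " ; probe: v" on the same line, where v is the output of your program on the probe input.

drop_vowels | swapcase ; probe: "SCZMKJS"

Check, running the answer program on each example:
  "ucmqsij" -> "cmqsj" -> "CMQSJ"
  "nzivqtkcz" -> "nzvqtkcz" -> "NZVQTKCZ"
  "wreuqncbntc" -> "wrqncbntc" -> "WRQNCBNTC"
  probe: "sczmkujas" -> "sczmkjs" -> "SCZMKJS"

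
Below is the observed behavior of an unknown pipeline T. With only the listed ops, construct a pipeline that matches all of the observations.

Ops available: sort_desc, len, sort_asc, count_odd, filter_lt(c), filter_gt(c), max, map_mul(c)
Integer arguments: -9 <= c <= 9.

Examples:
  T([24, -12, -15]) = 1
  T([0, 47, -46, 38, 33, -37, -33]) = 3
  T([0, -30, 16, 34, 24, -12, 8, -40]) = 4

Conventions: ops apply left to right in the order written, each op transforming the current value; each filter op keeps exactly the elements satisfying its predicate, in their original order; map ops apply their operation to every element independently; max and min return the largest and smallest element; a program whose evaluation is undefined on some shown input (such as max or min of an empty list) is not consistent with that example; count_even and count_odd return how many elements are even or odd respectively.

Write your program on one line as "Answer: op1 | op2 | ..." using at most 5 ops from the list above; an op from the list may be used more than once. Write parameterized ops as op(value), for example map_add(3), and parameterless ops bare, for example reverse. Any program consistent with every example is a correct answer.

sort_asc | filter_gt(-8) | filter_gt(7) | len

Check, running the answer program on each example:
  [24, -12, -15] -> [-15, -12, 24] -> [24] -> [24] -> 1
  [0, 47, -46, 38, 33, -37, -33] -> [-46, -37, -33, 0, 33, 38, 47] -> [0, 33, 38, 47] -> [33, 38, 47] -> 3
  [0, -30, 16, 34, 24, -12, 8, -40] -> [-40, -30, -12, 0, 8, 16, 24, 34] -> [0, 8, 16, 24, 34] -> [8, 16, 24, 34] -> 4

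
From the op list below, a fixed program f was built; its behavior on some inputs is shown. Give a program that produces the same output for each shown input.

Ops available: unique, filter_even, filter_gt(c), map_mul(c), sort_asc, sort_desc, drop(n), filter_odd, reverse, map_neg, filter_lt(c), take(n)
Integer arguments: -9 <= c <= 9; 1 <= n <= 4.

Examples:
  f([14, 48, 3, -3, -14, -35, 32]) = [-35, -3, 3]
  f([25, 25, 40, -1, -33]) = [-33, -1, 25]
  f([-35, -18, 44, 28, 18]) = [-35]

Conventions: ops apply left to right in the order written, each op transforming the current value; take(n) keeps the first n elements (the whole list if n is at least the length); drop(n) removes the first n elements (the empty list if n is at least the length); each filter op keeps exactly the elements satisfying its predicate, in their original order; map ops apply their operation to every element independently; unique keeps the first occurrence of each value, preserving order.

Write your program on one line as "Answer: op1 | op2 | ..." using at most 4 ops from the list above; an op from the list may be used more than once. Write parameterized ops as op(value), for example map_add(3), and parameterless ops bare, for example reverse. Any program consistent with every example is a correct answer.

filter_odd | unique | sort_asc

Check, running the answer program on each example:
  [14, 48, 3, -3, -14, -35, 32] -> [3, -3, -35] -> [3, -3, -35] -> [-35, -3, 3]
  [25, 25, 40, -1, -33] -> [25, 25, -1, -33] -> [25, -1, -33] -> [-33, -1, 25]
  [-35, -18, 44, 28, 18] -> [-35] -> [-35] -> [-35]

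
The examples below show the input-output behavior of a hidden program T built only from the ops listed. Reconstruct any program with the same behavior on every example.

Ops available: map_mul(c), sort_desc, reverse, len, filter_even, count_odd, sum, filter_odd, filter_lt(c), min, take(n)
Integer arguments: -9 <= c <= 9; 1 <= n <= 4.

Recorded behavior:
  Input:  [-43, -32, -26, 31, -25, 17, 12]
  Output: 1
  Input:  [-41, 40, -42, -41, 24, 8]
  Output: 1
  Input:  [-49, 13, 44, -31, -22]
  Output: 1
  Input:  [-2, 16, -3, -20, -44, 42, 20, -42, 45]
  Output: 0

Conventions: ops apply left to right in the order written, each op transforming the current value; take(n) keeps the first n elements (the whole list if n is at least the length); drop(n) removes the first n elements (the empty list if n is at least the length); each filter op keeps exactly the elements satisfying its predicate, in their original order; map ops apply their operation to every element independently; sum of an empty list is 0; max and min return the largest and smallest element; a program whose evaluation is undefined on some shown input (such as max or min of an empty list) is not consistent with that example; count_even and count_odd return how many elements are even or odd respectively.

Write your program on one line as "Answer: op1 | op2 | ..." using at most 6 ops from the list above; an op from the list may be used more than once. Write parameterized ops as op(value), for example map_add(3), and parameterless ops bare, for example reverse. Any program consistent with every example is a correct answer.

take(2) | sort_desc | filter_lt(3) | filter_odd | map_mul(-4) | len

Check, running the answer program on each example:
  [-43, -32, -26, 31, -25, 17, 12] -> [-43, -32] -> [-32, -43] -> [-32, -43] -> [-43] -> [172] -> 1
  [-41, 40, -42, -41, 24, 8] -> [-41, 40] -> [40, -41] -> [-41] -> [-41] -> [164] -> 1
  [-49, 13, 44, -31, -22] -> [-49, 13] -> [13, -49] -> [-49] -> [-49] -> [196] -> 1
  [-2, 16, -3, -20, -44, 42, 20, -42, 45] -> [-2, 16] -> [16, -2] -> [-2] -> [] -> [] -> 0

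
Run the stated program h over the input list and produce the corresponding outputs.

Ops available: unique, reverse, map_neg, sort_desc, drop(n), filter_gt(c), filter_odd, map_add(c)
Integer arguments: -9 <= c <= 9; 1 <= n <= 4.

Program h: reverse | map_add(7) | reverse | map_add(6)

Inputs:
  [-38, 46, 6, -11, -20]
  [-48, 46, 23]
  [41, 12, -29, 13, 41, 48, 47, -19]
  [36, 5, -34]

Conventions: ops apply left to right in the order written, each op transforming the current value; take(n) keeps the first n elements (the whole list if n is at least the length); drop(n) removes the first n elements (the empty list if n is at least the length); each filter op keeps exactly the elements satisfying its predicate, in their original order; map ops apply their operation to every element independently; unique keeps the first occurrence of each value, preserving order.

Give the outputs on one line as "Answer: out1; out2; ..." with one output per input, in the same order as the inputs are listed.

[-25, 59, 19, 2, -7]; [-35, 59, 36]; [54, 25, -16, 26, 54, 61, 60, -6]; [49, 18, -21]

Execution, op by op:
  [-38, 46, 6, -11, -20] -> [-20, -11, 6, 46, -38] -> [-13, -4, 13, 53, -31] -> [-31, 53, 13, -4, -13] -> [-25, 59, 19, 2, -7]
  [-48, 46, 23] -> [23, 46, -48] -> [30, 53, -41] -> [-41, 53, 30] -> [-35, 59, 36]
  [41, 12, -29, 13, 41, 48, 47, -19] -> [-19, 47, 48, 41, 13, -29, 12, 41] -> [-12, 54, 55, 48, 20, -22, 19, 48] -> [48, 19, -22, 20, 48, 55, 54, -12] -> [54, 25, -16, 26, 54, 61, 60, -6]
  [36, 5, -34] -> [-34, 5, 36] -> [-27, 12, 43] -> [43, 12, -27] -> [49, 18, -21]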